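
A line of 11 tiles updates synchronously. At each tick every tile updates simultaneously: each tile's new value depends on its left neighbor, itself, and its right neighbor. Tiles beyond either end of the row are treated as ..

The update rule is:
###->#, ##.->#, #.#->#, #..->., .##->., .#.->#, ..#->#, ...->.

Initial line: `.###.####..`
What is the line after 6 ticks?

.##.##.##..

#.###.###..
##.###.##..
.##.###.#..
#.##.####..
##.##.###..
.##.##.##..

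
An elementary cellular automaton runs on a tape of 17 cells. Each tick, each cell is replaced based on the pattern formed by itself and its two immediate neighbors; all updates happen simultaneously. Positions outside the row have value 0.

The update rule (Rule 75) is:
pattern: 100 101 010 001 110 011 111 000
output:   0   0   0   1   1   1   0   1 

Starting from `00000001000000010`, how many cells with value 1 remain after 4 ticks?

11111110011111100
10000010110000101
00111100110111000
11100101110101011
count of 1: 11

11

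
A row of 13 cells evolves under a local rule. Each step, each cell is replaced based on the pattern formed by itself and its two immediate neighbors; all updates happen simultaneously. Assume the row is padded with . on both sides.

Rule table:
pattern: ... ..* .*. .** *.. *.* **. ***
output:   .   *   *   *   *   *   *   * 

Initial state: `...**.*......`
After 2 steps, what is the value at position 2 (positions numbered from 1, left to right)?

..******.....
.********....
position 2 holds *

*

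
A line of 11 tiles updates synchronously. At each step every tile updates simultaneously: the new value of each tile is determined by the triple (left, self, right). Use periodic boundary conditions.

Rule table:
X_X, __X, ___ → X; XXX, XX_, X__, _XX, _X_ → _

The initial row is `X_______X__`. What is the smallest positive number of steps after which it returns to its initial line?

22

__XXXXXX__X
_X_______X_
X__XXXXXX__
__X_______X
_X__XXXXXX_
X__X_______
__X__XXXXXX
_X__X______
X__X__XXXXX
__X__X_____
XX__X__XXXX
___X__X____
XXX__X__XXX
____X__X___
XXXX__X__XX
_____X__X__
XXXXX__X__X
______X__X_
XXXXXX__X__
_______X__X
_XXXXXX__X_
X_______X__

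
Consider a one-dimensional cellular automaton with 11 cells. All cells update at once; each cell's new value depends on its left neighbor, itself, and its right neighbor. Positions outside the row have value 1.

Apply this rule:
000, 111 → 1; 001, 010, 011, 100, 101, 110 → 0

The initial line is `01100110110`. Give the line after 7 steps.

00000000000
01111111110
00111111100
00011111000
01001110010
00000100000
01110001110

01110001110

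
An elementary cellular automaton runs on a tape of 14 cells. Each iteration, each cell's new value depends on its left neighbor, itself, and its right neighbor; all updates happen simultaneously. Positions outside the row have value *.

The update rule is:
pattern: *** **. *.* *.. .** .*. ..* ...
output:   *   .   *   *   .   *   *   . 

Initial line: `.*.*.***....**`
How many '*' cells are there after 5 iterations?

9

iteration 1: *****.*.*..*.*
iteration 2: ****.********.
iteration 3: ***.*.******.*
iteration 4: **.***.****.*.
iteration 5: *.*.*.*.**.***
count of *: 9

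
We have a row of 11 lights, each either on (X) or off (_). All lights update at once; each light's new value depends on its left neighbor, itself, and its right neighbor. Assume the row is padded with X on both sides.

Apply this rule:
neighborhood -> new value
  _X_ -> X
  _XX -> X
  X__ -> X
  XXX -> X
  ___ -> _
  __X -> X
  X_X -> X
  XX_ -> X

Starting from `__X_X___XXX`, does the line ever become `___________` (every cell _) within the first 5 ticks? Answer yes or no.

XXXXXX_XXXX
XXXXXXXXXXX
XXXXXXXXXXX  (fixed point — unchanged through tick 5)
tick 5 is XXXXXXXXXXX, still not uniform _

no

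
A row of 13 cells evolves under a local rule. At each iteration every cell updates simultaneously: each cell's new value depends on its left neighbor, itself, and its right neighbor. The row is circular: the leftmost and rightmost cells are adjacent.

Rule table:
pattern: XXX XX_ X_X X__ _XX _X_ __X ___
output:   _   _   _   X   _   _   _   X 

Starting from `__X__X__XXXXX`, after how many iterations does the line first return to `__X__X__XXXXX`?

26

X__X__X______
_X__X__XXXXX_
__X__X______X
X__X__XXXXX__
_X__X______X_
__X__XXXXX__X
X__X______X__
_X__XXXXX__X_
__X______X__X
X__XXXXX__X__
_X______X__X_
__XXXXX__X__X
X______X__X__
_XXXXX__X__X_
______X__X__X
XXXXX__X__X__
_____X__X__X_
XXXX__X__X__X
____X__X__X__
XXX__X__X__XX
___X__X__X___
XX__X__X__XXX
__X__X__X____
X__X__X__XXXX
_X__X__X_____
__X__X__XXXXX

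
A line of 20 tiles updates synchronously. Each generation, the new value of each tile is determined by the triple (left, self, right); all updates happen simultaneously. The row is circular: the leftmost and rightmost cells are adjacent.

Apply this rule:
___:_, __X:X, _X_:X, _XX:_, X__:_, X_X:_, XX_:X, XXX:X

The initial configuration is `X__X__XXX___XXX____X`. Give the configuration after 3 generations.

X_XX_X_XX__X_XX_X_X_

X_XX_X_XX__X_XX___X_
X__X_X__X_XX__X__XX_
X_XX_X_XX__X_XX_X_X_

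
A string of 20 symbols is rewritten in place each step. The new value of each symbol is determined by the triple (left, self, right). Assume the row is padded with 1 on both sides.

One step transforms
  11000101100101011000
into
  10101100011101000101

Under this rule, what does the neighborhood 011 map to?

At position 7 the neighborhood is 011; the next row has 0 there.

0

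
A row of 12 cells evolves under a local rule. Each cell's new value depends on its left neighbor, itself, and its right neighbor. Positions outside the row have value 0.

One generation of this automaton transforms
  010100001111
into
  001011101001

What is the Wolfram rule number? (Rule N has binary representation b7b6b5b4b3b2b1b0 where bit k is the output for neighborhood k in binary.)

position 9: 111 → 0  (bit 7 = 0)
position 11: 110 → 1  (bit 6 = 1)
position 2: 101 → 1  (bit 5 = 1)
position 4: 100 → 1  (bit 4 = 1)
position 8: 011 → 1  (bit 3 = 1)
position 1: 010 → 0  (bit 2 = 0)
position 0: 001 → 0  (bit 1 = 0)
position 5: 000 → 1  (bit 0 = 1)
bits b7..b0 = 01111001 = 121

121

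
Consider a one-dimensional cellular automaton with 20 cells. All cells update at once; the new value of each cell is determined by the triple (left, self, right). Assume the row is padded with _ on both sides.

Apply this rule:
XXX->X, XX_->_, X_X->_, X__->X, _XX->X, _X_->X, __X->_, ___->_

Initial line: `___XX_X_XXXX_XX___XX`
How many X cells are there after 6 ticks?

___X__X_XXX__X_X__X_
___XX_X_XX_X_X_XX_XX
___X__X_X__X_X_X__X_
___XX_X_XX_X_X_XX_XX  (repeats tick 2; period 2)
tick 6: ___XX_X_XX_X_X_XX_XX
count of X: 11

11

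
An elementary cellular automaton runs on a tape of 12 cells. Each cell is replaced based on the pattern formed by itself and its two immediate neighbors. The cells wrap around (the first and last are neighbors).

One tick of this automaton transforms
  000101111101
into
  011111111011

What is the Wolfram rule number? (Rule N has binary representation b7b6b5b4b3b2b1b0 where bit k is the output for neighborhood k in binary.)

175

position 6: 111 → 1  (bit 7 = 1)
position 9: 110 → 0  (bit 6 = 0)
position 4: 101 → 1  (bit 5 = 1)
position 0: 100 → 0  (bit 4 = 0)
position 5: 011 → 1  (bit 3 = 1)
position 3: 010 → 1  (bit 2 = 1)
position 2: 001 → 1  (bit 1 = 1)
position 1: 000 → 1  (bit 0 = 1)
bits b7..b0 = 10101111 = 175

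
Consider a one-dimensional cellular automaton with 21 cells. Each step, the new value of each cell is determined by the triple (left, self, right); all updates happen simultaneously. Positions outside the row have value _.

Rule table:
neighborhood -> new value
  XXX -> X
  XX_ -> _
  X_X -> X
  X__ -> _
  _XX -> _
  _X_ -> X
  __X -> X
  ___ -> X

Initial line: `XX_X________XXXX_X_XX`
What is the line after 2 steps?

step 1: __XX_XXXXXXX_XX_XXX__
step 2: XX__X_XXXXX_X__X_X__X

XX__X_XXXXX_X__X_X__X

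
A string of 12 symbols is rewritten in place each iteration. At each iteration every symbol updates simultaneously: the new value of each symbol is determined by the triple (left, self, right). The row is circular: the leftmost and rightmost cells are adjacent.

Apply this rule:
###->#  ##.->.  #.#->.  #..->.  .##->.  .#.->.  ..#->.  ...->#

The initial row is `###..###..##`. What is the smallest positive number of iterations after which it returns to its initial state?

##....#....#
#..##...##..
......#.....
#####...####
####..#..###
###.......##
##..#####..#
#....###....
..##..#..##.
#...........
..#########.
#..#######..
....#####...
###..###..##

14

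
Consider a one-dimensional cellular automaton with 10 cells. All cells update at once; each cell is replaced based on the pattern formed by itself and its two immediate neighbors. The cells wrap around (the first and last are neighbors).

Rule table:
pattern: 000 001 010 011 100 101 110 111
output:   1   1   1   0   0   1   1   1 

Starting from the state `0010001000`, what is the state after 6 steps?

1101111101

1110111011
1111011101
1111101110
0111110111
1011111011
1101111101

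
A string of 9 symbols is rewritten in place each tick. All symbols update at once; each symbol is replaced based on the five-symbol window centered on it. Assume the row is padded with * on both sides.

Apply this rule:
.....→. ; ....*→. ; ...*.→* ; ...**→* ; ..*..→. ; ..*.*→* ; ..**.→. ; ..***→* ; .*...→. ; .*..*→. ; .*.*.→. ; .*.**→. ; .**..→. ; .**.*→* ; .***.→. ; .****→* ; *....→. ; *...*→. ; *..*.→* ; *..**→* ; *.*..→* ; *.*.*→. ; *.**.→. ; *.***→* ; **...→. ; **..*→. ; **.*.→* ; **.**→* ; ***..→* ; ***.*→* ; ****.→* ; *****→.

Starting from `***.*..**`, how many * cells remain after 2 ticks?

8

.****.***
********.
count of *: 8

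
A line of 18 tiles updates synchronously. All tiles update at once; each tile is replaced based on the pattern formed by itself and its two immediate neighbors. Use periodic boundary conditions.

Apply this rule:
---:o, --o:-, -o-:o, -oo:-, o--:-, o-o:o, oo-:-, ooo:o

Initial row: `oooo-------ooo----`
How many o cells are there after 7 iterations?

8

-oo--ooooo--o--oo-
------ooo---o-----
ooooo--o--o-o-oooo
oooo---o--oooo-ooo
ooo--o-o---oo-o-oo
oo---ooo-o---ooo-o
o--o--o-oo-o--o-o-
count of o: 8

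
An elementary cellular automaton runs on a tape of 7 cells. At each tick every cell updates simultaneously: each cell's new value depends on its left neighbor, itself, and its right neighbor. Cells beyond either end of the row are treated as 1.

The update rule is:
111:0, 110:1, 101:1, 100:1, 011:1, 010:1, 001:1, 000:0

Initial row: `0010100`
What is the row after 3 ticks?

tick 1: 1111111
tick 2: 0000000
tick 3: 1000001

1000001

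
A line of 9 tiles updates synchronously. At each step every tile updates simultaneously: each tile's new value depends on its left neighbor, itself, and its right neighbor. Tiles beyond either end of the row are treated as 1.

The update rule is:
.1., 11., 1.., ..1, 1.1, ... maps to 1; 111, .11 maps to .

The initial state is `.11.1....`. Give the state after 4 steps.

1........

1.1111111
11.......
.11111111
1........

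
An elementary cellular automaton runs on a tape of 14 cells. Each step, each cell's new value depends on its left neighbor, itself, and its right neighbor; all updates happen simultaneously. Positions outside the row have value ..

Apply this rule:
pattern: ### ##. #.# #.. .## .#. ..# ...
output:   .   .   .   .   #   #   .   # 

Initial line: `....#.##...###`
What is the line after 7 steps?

###.#.#..#.#..
#...#.#..#.#.#
#.#.#.#..#.#.#
#.#.#.#..#.#.#  (fixed point — unchanged through step 7)

#.#.#.#..#.#.#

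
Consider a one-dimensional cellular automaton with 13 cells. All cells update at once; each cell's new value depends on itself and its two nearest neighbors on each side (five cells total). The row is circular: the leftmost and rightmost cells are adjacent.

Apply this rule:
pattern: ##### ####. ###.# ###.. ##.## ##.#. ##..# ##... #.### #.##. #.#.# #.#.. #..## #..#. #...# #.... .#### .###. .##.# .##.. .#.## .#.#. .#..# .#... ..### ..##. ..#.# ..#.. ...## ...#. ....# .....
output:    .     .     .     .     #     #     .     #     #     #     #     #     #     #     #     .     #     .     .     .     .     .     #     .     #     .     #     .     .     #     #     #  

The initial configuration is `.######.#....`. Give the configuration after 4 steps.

.#..####..##.

step 1: .##....##..##
step 2: ##.#.#....#..
step 3: ..##.#..##.##
step 4: .#..####..##.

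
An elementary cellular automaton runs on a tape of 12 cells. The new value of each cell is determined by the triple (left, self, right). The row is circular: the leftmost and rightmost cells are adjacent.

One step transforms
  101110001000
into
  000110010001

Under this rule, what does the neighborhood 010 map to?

At position 0 the neighborhood is 010; the next row has 0 there.

0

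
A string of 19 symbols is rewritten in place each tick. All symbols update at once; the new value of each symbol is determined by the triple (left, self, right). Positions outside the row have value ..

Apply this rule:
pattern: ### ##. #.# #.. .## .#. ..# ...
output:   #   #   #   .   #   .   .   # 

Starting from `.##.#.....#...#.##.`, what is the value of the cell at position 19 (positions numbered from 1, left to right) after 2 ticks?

.

.###..###...#..###.
.###..###.#....###.
position 19 holds .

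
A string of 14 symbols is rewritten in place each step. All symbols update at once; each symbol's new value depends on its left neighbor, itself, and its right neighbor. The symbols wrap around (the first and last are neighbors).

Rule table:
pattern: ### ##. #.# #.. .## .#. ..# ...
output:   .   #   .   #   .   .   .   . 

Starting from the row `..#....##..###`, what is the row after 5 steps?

...##..#....##

#..#....##...#
##..#....##...
.##..#....##..
..##..#....##.
...##..#....##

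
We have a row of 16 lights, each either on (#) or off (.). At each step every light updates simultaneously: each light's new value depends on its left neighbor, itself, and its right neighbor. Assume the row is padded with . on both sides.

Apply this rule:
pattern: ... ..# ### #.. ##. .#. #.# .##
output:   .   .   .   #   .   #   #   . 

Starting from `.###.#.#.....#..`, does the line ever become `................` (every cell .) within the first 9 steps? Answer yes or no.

....#####....##.
.........#.....#
.........##....#
...........#...#
...........##..#
.............#.#
.............###
................
all cells are . at step 8

yes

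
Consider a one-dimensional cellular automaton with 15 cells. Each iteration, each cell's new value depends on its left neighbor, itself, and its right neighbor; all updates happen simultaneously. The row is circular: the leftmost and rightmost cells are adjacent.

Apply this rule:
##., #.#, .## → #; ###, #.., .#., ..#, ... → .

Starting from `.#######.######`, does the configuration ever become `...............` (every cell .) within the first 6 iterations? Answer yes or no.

##.....###....#
.#.....#.#....#
#.......#......
...............
all cells are . at iteration 4

yes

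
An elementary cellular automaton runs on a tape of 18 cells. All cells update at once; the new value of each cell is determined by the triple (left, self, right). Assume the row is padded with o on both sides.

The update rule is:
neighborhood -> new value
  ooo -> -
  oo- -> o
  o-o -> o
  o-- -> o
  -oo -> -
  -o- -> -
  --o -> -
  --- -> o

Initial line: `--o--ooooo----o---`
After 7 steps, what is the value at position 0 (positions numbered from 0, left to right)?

o--o-----oooo--oo-
oo--oooo----oo--oo
-oo----oooo--oo---
o-oooo----oo--ooo-
oo---oooo--oo---oo
-ooo----oo--ooo---
o--oooo--oo---ooo-
position 0 holds o

o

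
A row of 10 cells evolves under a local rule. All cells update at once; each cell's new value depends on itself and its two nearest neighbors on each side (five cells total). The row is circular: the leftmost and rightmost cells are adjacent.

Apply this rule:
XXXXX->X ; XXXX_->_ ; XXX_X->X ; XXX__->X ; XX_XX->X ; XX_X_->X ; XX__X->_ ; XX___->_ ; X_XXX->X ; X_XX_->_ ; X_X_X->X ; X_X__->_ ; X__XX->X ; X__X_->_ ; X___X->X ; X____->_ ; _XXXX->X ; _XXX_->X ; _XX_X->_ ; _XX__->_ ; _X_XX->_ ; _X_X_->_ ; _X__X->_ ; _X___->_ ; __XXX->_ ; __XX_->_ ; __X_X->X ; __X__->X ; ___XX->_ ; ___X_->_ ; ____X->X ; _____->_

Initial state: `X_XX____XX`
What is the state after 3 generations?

XX____X__X
XX__X_X_X_
____X_X_X_

____X_X_X_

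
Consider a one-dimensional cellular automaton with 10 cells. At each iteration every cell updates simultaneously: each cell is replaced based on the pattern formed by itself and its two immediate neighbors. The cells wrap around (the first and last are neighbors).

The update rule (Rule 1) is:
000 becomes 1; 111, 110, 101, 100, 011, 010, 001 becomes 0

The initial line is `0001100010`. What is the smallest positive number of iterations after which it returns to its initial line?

1100001000
0001100010

2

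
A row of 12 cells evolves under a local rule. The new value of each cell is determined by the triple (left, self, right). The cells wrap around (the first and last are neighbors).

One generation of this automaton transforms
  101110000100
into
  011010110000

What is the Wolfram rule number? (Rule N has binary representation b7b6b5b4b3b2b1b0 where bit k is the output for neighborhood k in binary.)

105

position 3: 111 → 0  (bit 7 = 0)
position 4: 110 → 1  (bit 6 = 1)
position 1: 101 → 1  (bit 5 = 1)
position 5: 100 → 0  (bit 4 = 0)
position 2: 011 → 1  (bit 3 = 1)
position 0: 010 → 0  (bit 2 = 0)
position 8: 001 → 0  (bit 1 = 0)
position 6: 000 → 1  (bit 0 = 1)
bits b7..b0 = 01101001 = 105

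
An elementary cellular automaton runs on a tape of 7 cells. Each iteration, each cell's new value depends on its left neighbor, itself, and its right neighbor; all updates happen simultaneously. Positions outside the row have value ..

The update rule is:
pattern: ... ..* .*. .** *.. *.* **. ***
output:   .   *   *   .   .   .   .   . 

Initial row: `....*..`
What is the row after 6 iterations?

*......

...**..
..*....
.**....
*......
*......  (fixed point — unchanged through iteration 6)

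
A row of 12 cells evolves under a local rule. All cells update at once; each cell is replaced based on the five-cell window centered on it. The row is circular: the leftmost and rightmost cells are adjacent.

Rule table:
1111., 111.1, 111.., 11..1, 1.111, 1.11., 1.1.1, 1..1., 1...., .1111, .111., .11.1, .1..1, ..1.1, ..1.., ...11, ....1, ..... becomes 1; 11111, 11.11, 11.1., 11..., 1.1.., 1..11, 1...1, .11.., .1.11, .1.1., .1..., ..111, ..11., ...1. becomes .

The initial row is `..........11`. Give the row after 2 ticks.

1.1.....11..

tick 1: .111111111..
tick 2: 1.1.....11..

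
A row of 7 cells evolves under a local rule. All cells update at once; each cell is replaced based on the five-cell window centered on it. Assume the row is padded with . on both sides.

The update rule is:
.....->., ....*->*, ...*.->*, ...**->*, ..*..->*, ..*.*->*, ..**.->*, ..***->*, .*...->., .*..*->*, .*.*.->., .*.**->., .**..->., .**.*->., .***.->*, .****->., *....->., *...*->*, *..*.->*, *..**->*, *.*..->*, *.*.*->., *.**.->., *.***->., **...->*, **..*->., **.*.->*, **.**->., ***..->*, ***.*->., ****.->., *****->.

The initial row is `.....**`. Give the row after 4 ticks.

*.*.***

...***.
.******
**....*
*.*.***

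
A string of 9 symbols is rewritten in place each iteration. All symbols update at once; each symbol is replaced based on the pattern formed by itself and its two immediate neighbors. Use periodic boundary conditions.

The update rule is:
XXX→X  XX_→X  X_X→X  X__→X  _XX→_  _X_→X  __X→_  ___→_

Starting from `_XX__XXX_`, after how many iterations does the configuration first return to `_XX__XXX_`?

iteration 1: __XX__XXX
iteration 2: X__XX__XX
iteration 3: XX__XX__X
iteration 4: XXX__XX__
iteration 5: _XXX__XX_
iteration 6: __XXX__XX
iteration 7: X__XXX__X
iteration 8: XX__XXX__
iteration 9: _XX__XXX_

9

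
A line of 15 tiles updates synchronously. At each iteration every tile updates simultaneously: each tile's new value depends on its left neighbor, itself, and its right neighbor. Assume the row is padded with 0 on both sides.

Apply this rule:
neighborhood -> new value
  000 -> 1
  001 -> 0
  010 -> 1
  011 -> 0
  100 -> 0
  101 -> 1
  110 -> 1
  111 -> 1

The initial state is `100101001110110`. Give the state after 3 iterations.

101001110001110

100111000111010
100011010011110
101001110001110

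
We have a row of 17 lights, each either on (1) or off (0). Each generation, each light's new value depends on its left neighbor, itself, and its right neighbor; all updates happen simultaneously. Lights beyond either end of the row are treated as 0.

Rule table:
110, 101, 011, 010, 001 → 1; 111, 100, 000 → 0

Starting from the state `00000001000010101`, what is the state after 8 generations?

11110011000100011

00000011000111111
00000111001100001
00001101011100011
00011111110100111
00110000011101101
01110000110111111
11010001111100001
11110011000100011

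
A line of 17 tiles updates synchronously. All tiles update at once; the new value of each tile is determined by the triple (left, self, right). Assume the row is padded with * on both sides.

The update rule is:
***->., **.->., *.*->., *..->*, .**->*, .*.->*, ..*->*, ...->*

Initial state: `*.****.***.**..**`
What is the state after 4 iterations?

**************...

iteration 1: ..*....*...*.***.
iteration 2: ************.*...
iteration 3: .............****
iteration 4: **************...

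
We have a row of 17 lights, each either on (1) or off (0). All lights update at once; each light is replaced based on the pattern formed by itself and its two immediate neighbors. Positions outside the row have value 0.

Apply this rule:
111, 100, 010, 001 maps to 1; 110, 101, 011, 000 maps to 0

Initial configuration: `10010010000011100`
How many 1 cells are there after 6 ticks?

6

tick 1: 11111111000101010
tick 2: 01111110101101011
tick 3: 10111100100001000
tick 4: 10011011110011100
tick 5: 11100001101101010
tick 6: 01010010000001011
count of 1: 6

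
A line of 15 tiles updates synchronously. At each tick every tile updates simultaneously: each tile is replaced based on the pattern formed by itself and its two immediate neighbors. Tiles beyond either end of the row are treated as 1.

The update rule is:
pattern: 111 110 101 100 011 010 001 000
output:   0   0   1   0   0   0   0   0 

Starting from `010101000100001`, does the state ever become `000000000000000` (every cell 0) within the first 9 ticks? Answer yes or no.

tick 1: 101010000000000
tick 2: 010100000000000
tick 3: 101000000000000
tick 4: 010000000000000
tick 5: 100000000000000
tick 6: 000000000000000
all cells are 0 at tick 6

yes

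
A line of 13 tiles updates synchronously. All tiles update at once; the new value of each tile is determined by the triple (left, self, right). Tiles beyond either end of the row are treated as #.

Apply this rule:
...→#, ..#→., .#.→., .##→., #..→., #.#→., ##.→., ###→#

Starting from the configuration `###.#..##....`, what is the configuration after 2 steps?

##........##.
#..######....

#..######....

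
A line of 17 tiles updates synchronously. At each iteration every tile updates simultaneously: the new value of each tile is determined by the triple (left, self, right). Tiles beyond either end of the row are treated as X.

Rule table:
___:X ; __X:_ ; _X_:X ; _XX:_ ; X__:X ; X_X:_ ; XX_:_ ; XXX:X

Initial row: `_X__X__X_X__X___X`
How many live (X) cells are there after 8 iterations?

7

_XX_XX_X_XX_XXX__
_______X_____X_X_
XXXXXX_XXXXX_X_X_
XXXXX___XXX__X_X_
XXXX_XX__X_X_X_X_
XXX____X_X_X_X_X_
XX_XXX_X_X_X_X_X_
X___X__X_X_X_X_X_
count of X: 7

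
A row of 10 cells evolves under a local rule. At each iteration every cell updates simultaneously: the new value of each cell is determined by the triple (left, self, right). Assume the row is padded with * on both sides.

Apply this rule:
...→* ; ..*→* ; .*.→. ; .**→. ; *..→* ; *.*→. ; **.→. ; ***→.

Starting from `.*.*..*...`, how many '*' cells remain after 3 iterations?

6

....**.***
****......
....******
count of *: 6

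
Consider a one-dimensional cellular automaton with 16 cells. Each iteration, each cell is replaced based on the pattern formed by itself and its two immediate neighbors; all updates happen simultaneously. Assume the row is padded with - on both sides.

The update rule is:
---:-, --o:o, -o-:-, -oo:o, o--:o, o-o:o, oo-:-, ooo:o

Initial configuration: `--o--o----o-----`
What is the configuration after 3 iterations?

-o-oo-o--o-o----
o-oo-o-oo-o-o---
-oo-o-oo-o-o-o--

-oo-o-oo-o-o-o--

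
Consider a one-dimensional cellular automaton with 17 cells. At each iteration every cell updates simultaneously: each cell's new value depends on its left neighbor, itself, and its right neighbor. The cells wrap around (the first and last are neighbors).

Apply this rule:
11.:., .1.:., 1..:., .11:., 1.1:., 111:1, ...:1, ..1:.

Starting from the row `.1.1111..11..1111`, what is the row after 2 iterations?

....11........11.
111....111111....

111....111111....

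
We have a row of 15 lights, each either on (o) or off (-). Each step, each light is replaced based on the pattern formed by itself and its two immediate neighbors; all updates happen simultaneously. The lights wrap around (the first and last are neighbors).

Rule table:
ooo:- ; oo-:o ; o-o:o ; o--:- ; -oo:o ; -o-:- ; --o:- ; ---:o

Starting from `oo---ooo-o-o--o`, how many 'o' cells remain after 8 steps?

-o-o-o-oo-o---o
o-o-o-oooo--o--
-o-o-oo--o-----
--o-ooo----oooo
---oo-o-oo-o--o
-o-ooo-oooo----
--oo-ooo--o-ooo
--oooo-o---oo-o
count of o: 8

8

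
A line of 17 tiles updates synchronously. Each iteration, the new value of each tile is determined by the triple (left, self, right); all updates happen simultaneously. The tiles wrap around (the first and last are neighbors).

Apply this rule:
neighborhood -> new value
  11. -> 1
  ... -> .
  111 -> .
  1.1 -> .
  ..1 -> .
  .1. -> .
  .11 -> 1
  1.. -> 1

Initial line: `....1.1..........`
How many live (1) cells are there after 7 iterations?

.......1.........
........1........
.........1.......
..........1......
...........1.....
............1....
.............1...
count of 1: 1

1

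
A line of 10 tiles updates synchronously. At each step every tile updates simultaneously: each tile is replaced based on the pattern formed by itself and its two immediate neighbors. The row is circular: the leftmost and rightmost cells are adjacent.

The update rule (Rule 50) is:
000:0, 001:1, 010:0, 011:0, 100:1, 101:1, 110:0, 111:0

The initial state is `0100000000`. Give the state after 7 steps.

1010000000
0101000001
1010100010
0101010101
1010101010
0101010101  (repeats step 4; period 2)
step 7: 1010101010

1010101010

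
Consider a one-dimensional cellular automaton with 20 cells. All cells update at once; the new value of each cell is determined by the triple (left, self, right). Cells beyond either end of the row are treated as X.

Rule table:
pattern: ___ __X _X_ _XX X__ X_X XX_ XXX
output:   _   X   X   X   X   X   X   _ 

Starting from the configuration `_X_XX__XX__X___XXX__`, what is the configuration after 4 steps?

XX________XXXX__XX__

step 1: XXXXXXXXXXXXX_XX_XXX
step 2: ____________XXXXXX__
step 3: X__________XX____XXX
step 4: XX________XXXX__XX__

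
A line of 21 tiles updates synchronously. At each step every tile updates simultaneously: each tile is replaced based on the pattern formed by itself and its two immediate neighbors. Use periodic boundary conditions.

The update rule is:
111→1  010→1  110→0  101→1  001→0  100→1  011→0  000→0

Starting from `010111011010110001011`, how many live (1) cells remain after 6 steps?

step 1: 111010100111001001100
step 2: 010111110010101100010
step 3: 011011101011110010011
step 4: 100101011101101011000
step 5: 110111101010011100100
step 6: 001011011111001010110
count of 1: 12

12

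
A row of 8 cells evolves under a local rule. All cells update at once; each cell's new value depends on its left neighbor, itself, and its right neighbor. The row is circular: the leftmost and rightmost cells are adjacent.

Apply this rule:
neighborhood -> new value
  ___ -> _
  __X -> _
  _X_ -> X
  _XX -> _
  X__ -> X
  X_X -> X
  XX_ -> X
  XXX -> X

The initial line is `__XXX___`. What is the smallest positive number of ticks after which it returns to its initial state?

8

tick 1: ___XXX__
tick 2: ____XXX_
tick 3: _____XXX
tick 4: X_____XX
tick 5: XX_____X
tick 6: XXX_____
tick 7: _XXX____
tick 8: __XXX___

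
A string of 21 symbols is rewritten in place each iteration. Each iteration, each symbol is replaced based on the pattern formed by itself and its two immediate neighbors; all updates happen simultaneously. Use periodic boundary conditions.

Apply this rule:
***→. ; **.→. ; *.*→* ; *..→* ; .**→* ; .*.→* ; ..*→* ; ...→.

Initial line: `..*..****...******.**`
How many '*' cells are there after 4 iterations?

******...*.**.....**.
*.....*.****.*...**.*
.*...****...***.**.**
***.**...*.**..**.**.
count of *: 12

12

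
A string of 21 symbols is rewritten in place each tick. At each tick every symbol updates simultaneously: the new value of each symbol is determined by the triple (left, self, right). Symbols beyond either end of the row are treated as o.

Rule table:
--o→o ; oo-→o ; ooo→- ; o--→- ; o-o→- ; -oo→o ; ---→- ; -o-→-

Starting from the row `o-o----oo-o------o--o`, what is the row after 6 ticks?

o-o-o------o--oo-o--o

o-----ooo-------o--oo
o----oo-o------o--oo-
o---ooo-------o--ooo-
o--oo-o------o--oo-o-
o-ooo-------o--ooo---
o-o-o------o--oo-o--o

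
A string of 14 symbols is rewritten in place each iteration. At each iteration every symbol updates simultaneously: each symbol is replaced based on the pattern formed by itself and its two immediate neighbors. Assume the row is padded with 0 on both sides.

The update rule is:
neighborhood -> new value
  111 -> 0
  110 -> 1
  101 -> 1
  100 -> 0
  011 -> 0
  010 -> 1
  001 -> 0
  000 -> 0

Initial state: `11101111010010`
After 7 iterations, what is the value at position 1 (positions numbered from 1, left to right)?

0

00110001110010
00010000010010
00010000010010  (fixed point — unchanged through iteration 7)
position 1 holds 0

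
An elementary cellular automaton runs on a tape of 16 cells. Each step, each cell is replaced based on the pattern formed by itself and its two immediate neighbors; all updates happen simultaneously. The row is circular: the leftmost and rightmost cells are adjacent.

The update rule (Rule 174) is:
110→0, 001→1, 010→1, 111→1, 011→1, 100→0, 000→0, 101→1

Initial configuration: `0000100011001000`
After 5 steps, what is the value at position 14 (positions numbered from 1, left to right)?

0

step 1: 0001100110011000
step 2: 0011001100110000
step 3: 0110011001100000
step 4: 1100110011000000
step 5: 1001100110000001
position 14 holds 0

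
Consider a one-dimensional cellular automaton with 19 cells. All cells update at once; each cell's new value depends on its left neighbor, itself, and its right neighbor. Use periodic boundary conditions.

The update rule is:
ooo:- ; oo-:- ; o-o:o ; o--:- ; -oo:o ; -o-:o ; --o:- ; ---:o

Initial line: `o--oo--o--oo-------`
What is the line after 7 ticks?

o--o---o--o--ooooo-
o--o-o-o--o--o----o
---ooooo--o--o-oo-o
-o-o------o--ooo-oo
oooo-oooo-o--o--oo-
o---oo---oo--o--o-o
--o-o--o-o---o--ooo

--o-o--o-o---o--ooo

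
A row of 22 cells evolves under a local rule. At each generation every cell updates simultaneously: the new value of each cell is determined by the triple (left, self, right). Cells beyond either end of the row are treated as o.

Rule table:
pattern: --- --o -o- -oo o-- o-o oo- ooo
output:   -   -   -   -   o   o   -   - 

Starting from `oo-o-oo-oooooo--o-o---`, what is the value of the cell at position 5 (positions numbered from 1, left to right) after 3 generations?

--o-o--o------o--o-o--
o--o-o--o------o--o-o-
-o--o-o--o------o--o-o
position 5 holds o

o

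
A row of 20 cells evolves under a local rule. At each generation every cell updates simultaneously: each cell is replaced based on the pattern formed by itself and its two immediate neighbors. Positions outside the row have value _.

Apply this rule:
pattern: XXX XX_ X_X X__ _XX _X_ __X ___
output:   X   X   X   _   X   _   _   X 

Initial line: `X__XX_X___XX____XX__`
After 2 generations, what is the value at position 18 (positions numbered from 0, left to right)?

X

___XXX__X_XX_XX_XX_X
XX_XXX___XXXXXXXXXX_
position 18 holds X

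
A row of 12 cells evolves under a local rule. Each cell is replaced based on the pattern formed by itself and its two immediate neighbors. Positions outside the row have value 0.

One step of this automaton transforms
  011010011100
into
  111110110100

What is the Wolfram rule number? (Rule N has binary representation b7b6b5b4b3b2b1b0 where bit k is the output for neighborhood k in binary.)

position 8: 111 → 0  (bit 7 = 0)
position 2: 110 → 1  (bit 6 = 1)
position 3: 101 → 1  (bit 5 = 1)
position 5: 100 → 0  (bit 4 = 0)
position 1: 011 → 1  (bit 3 = 1)
position 4: 010 → 1  (bit 2 = 1)
position 0: 001 → 1  (bit 1 = 1)
position 11: 000 → 0  (bit 0 = 0)
bits b7..b0 = 01101110 = 110

110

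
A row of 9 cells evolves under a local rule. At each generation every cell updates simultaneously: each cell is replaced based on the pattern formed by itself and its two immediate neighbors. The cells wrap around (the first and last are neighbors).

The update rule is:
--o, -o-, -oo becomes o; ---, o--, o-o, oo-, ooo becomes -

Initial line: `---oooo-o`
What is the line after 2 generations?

-oo----oo

generation 1: --oo----o
generation 2: -oo----oo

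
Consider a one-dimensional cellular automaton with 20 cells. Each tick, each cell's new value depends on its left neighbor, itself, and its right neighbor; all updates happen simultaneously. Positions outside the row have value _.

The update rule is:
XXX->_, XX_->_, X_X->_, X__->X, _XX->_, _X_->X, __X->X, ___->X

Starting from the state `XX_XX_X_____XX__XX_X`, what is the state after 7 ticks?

______XXXXXX__XX____

______XXXXXX__XX___X
XXXXXX______XX__XXXX
______XXXXXX__XX____
XXXXXX______XX__XXXX  (repeats tick 2; period 2)
tick 7: ______XXXXXX__XX____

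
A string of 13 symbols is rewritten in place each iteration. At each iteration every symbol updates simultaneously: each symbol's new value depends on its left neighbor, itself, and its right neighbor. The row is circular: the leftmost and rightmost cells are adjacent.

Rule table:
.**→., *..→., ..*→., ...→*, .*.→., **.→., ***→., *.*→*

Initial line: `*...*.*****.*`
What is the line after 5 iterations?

..****.....*.

iteration 1: ..*..*.....*.
iteration 2: *......***...
iteration 3: ..****.....*.
iteration 4: *......***...  (repeats iteration 2; period 2)
iteration 5: ..****.....*.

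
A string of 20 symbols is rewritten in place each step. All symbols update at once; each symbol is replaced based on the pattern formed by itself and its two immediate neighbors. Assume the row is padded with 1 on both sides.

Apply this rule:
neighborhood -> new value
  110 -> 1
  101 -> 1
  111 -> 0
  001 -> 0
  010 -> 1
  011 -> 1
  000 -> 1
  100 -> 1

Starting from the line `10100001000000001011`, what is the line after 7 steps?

11111101111111101110
00000111000000111011
11110101111110101110
00011111000011111011
11010001111010001110
01111101001111101011
11000111101000111110

11000111101000111110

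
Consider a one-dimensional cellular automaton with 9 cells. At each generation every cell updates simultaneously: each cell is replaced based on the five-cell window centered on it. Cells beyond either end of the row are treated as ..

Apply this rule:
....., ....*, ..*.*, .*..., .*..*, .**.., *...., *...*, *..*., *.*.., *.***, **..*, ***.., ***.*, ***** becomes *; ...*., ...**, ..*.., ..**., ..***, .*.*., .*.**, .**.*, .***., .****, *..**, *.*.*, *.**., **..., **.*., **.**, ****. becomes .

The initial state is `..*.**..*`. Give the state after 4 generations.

.***.***.

generation 1: *.*..***.
generation 2: *.**...*.
generation 3: *..*.*..*
generation 4: .***.***.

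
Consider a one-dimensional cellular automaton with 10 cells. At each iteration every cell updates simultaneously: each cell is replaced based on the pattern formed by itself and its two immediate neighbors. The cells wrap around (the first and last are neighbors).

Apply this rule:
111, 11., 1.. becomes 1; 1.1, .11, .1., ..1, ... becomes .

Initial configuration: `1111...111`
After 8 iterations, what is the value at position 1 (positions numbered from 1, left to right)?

11111...11
111111...1
1111111...
.1111111..
..1111111.
...1111111
1...111111
11...11111
position 1 holds 1

1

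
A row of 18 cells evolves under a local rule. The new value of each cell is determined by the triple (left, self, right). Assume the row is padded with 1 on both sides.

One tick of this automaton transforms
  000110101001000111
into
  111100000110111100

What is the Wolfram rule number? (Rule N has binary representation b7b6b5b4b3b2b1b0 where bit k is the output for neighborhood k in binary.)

27

position 16: 111 → 0  (bit 7 = 0)
position 4: 110 → 0  (bit 6 = 0)
position 5: 101 → 0  (bit 5 = 0)
position 0: 100 → 1  (bit 4 = 1)
position 3: 011 → 1  (bit 3 = 1)
position 6: 010 → 0  (bit 2 = 0)
position 2: 001 → 1  (bit 1 = 1)
position 1: 000 → 1  (bit 0 = 1)
bits b7..b0 = 00011011 = 27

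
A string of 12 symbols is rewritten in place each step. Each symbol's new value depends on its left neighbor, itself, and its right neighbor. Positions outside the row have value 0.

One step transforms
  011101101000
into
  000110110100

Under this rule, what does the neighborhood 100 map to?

1

At position 9 the neighborhood is 100; the next row has 1 there.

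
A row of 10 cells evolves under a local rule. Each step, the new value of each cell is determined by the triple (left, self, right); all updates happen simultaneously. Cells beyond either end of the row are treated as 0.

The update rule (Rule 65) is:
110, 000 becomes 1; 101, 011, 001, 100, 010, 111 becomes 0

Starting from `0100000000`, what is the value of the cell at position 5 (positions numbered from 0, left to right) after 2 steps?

0

step 1: 0001111111
step 2: 1100000001
position 5 holds 0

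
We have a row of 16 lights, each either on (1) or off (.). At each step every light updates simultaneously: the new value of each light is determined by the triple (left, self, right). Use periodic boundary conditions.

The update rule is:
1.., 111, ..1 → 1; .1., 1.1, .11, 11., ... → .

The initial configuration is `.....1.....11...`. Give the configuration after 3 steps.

..1.1.1........1

step 1: ....1.1...1..1..
step 2: ...1...1.1.11.1.
step 3: ..1.1.1........1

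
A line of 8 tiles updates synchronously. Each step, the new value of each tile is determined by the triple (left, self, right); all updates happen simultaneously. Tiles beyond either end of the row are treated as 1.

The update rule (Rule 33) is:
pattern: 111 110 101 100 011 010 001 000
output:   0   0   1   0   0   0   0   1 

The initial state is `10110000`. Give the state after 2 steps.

01000110
10010001

10010001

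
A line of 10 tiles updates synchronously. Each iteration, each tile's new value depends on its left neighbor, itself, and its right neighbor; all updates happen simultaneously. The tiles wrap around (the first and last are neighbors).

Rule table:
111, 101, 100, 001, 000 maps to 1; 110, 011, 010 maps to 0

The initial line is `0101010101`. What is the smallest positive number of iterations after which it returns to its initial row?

2

1010101010
0101010101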